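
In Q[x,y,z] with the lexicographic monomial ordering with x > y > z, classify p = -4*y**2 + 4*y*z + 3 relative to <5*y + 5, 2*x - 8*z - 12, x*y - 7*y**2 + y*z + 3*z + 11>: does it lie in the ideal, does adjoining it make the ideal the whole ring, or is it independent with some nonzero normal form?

Adjoining -4*y**2 + 4*y*z + 3 makes the ideal the whole ring: the system is inconsistent.

First compute the reduced Gröbner basis of I by Buchberger's algorithm.
f_1 = 5*y + 5, LT = y.
f_2 = 2*x - 8*z - 12, LT = x.
f_3 = x*y - 7*y**2 + y*z + 3*z + 11, LT = x*y.

S(f_1,f_2): leading monomials are coprime, so the S-polynomial reduces to 0 (Buchberger's first criterion).
S(f_1,f_3): lcm = x*y. S = x + 7*y**2 - y*z - 3*z - 11.
  leading term x: subtract (1/2)·f_2 from x + 7*y**2 - y*z - 3*z - 11 → 7*y**2 - y*z + z - 5
  leading term y**2: subtract (7/5*y)·f_1 from 7*y**2 - y*z + z - 5 → -y*z - 7*y + z - 5
  leading term y*z: subtract (-1/5*z)·f_1 from -y*z - 7*y + z - 5 → -7*y + 2*z - 5
  leading term y: subtract (-7/5)·f_1 from -7*y + 2*z - 5 → 2*z + 2
  leading term z: no divisor's leading term divides it; move 2*z to the remainder.
  leading term 1: no divisor's leading term divides it; move 2 to the remainder.
  remainder 2*z + 2 ≠ 0; add h_4 = 2*z + 2 to the basis.

S(f_2,f_3): lcm = x*y. S = 7*y**2 - 5*y*z - 6*y - 3*z - 11.
  leading term y**2: subtract (7/5*y)·f_1 from 7*y**2 - 5*y*z - 6*y - 3*z - 11 → -5*y*z - 13*y - 3*z - 11
  leading term y*z: subtract (-z)·f_1 from -5*y*z - 13*y - 3*z - 11 → -13*y + 2*z - 11
  leading term y: subtract (-13/5)·f_1 from -13*y + 2*z - 11 → 2*z + 2
  leading term z: subtract (1)·h_4 from 2*z + 2 → 0
  remainder 0.

S(f_1,h_4): leading monomials are coprime, so the S-polynomial reduces to 0 (Buchberger's first criterion).
S(f_2,h_4): leading monomials are coprime, so the S-polynomial reduces to 0 (Buchberger's first criterion).
S(f_3,h_4): leading monomials are coprime, so the S-polynomial reduces to 0 (Buchberger's first criterion).
Every S-polynomial of the final basis reduces to 0, so we have a Gröbner basis.
Inter-reduce: drop elements whose leading term is divisible by another's, tail-reduce, and make monic.
Reduced Gröbner basis: {x - 2, y + 1, z + 1}.
Label its elements g_1 = x - 2, g_2 = y + 1, g_3 = z + 1.

Reduce p = -4*y**2 + 4*y*z + 3 modulo G:
  leading term y**2: subtract (-4*y)·g_2 from -4*y**2 + 4*y*z + 3 → 4*y*z + 4*y + 3
  leading term y*z: subtract (4*z)·g_2 from 4*y*z + 4*y + 3 → 4*y - 4*z + 3
  leading term y: subtract (4)·g_2 from 4*y - 4*z + 3 → -4*z - 1
  leading term z: subtract (-4)·g_3 from -4*z - 1 → 3
  leading term 1: no divisor's leading term divides it; move 3 to the remainder.
  normal form = 3.
The normal form is nonzero, so p ∉ I. Since p minus its normal form lies in I, I + (p) = I + (r) where r = 3; decide whether this ideal is the whole ring.
Here r = 3 is a nonzero constant, hence a unit: 1 ∈ I + (p), the Gröbner basis of I + (p) is {1}, and the enlarged system has no common solution — adjoining p is inconsistent.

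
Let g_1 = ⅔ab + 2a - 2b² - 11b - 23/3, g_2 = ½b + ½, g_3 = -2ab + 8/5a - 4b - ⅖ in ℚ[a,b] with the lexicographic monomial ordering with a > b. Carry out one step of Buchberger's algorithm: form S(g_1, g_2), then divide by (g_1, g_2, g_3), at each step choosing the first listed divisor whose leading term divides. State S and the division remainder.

S(g_1, g_2) = 2a - 3b² - 33/2b - 23/2; remainder on division = 2a + 2.

lcm(LM(g_1), LM(g_2)) = ab.
S = (lcm/LT(g_1))·g_1 − (lcm/LT(g_2))·g_2 = 2a - 3b² - 33/2b - 23/2.
Reduce S modulo (g_1, g_2, g_3) in that order:
  leading term a: no divisor's leading term divides it; move 2a to the remainder.
  leading term b²: subtract (-6b)·g_2 from -3b² - 33/2b - 23/2 → -27/2b - 23/2
  leading term b: subtract (-27)·g_2 from -27/2b - 23/2 → 2
  leading term 1: no divisor's leading term divides it; move 2 to the remainder.
The remainder 2a + 2 is nonzero, so it would be added as the next basis element.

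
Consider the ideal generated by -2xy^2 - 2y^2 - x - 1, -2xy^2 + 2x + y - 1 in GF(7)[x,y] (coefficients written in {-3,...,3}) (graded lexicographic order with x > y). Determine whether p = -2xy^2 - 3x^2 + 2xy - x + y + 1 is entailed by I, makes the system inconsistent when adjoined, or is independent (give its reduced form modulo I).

First compute the reduced Gröbner basis of I by Buchberger's algorithm.
f_1 = -2xy^2 - 2y^2 - x - 1, LT = xy^2.
f_2 = -2xy^2 + 2x + y - 1, LT = xy^2.

S(f_1,f_2): lcm = xy^2. S = y^2 - 2x - 3y.
  leading term y^2: no divisor's leading term divides it; move y^2 to the remainder.
  leading term x: no divisor's leading term divides it; move -2x to the remainder.
  leading term y: no divisor's leading term divides it; move -3y to the remainder.
  remainder y^2 - 2x - 3y ≠ 0; add h_3 = y^2 - 2x - 3y to the basis.

S(f_1,h_3): lcm = xy^2. S = 2x^2 + 3xy + y^2 - 3x - 3.
  leading term x^2: no divisor's leading term divides it; move 2x^2 to the remainder.
  leading term xy: no divisor's leading term divides it; move 3xy to the remainder.
  leading term y^2: subtract (1)·h_3 from y^2 - 3x - 3 → -x + 3y - 3
  leading term x: no divisor's leading term divides it; move -x to the remainder.
  leading term y: no divisor's leading term divides it; move 3y to the remainder.
  leading term 1: no divisor's leading term divides it; move -3 to the remainder.
  remainder 2x^2 + 3xy - x + 3y - 3 ≠ 0; add h_4 = 2x^2 + 3xy - x + 3y - 3 to the basis.

The other S-polynomials (S(f_2,h_3), S(f_1,h_4), S(f_2,h_4), S(h_3,h_4)) all reduce to 0 modulo the current basis, so we have a Gröbner basis.
Inter-reduce: drop elements whose leading term is divisible by another's, tail-reduce, and make monic.
Reduced Gröbner basis: {x^2 - 2xy + 3x - 2y + 2, y^2 - 2x - 3y}.
Label its elements g_1 = x^2 - 2xy + 3x - 2y + 2, g_2 = y^2 - 2x - 3y.

Reduce p = -2xy^2 - 3x^2 + 2xy - x + y + 1 modulo G:
  leading term xy^2: subtract (-2x)·g_2 from -2xy^2 - 3x^2 + 2xy - x + y + 1 → 3xy - x + y + 1
  leading term xy: no divisor's leading term divides it; move 3xy to the remainder.
  leading term x: no divisor's leading term divides it; move -x to the remainder.
  leading term y: no divisor's leading term divides it; move y to the remainder.
  leading term 1: no divisor's leading term divides it; move 1 to the remainder.
  normal form = 3xy - x + y + 1.
The normal form is nonzero, so p ∉ I. Since p minus its normal form lies in I, I + (p) = I + (r) where r = 3xy - x + y + 1; decide whether this ideal is the whole ring.
Run Buchberger on G together with r (pairs among the g_i already reduce to 0 since G is a Gröbner basis):
g_1 = x^2 - 2xy + 3x - 2y + 2, LT = x^2.
g_2 = y^2 - 2x - 3y, LT = y^2.
r = 3xy - x + y + 1, LT = xy.

The S-polynomials (S(g_1,g_2), S(g_1,r), S(g_2,r)) all reduce to 0 modulo the current basis, so we have a Gröbner basis.
Inter-reduce: drop elements whose leading term is divisible by another's, tail-reduce, and make monic.
Reduced Gröbner basis: {x^2 + y - 2, xy + 2x - 2y - 2, y^2 - 2x - 3y}.
The reduced Gröbner basis of I + (p) is {x^2 + y - 2, xy + 2x - 2y - 2, y^2 - 2x - 3y} ≠ {1}, a proper ideal, so the enlarged system stays consistent: p is independent of I, with normal form 3xy - x + y + 1.

-2xy^2 - 3x^2 + 2xy - x + y + 1 is independent of I; its normal form modulo I is 3xy - x + y + 1.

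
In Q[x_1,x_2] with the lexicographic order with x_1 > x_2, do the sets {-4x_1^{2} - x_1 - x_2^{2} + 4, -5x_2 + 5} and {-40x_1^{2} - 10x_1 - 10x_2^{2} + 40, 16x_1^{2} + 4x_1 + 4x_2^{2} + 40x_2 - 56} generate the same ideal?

Two ideals are equal iff their reduced Gröbner bases coincide (the reduced basis is unique for a fixed ordering).
Buchberger on the first generating set:
f_1 = -4x_1^{2} - x_1 - x_2^{2} + 4, LT = x_1^{2}.
f_2 = -5x_2 + 5, LT = x_2.

The S-polynomials (S(f_1,f_2)) all reduce to 0 modulo the current basis, so we have a Gröbner basis.
Inter-reduce: drop elements whose leading term is divisible by another's, tail-reduce, and make monic.
Reduced Gröbner basis: {x_1^{2} + \tfrac{1}{4}x_1 - \tfrac{3}{4}, x_2 - 1}.

Buchberger on the second generating set:
h_1 = -40x_1^{2} - 10x_1 - 10x_2^{2} + 40, LT = x_1^{2}.
h_2 = 16x_1^{2} + 4x_1 + 4x_2^{2} + 40x_2 - 56, LT = x_1^{2}.

S(h_1,h_2): lcm = x_1^{2}. S = -\tfrac{5}{2}x_2 + \tfrac{5}{2}.
  leading term x_2: no divisor's leading term divides it; move -\tfrac{5}{2}x_2 to the remainder.
  leading term 1: no divisor's leading term divides it; move \tfrac{5}{2} to the remainder.
  remainder -\tfrac{5}{2}x_2 + \tfrac{5}{2} ≠ 0; add k_3 = -\tfrac{5}{2}x_2 + \tfrac{5}{2} to the basis.

The other S-polynomials (S(h_1,k_3), S(h_2,k_3)) all reduce to 0 modulo the current basis, so we have a Gröbner basis.
Inter-reduce: drop elements whose leading term is divisible by another's, tail-reduce, and make monic.
Reduced Gröbner basis: {x_1^{2} + \tfrac{1}{4}x_1 - \tfrac{3}{4}, x_2 - 1}.

These coincide, so the ideals are equal.

Yes, the ideals are equal.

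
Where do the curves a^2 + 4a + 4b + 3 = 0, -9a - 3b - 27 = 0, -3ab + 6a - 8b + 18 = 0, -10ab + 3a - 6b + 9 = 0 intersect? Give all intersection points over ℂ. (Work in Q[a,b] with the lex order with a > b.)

Compute a lex Gröbner basis by Buchberger's algorithm.
f_1 = a^2 + 4a + 4b + 3, LT = a^2.
f_2 = -9a - 3b - 27, LT = a.
f_3 = -3ab + 6a - 8b + 18, LT = ab.
f_4 = -10ab + 3a - 6b + 9, LT = ab.

S(f_1,f_2): lcm = a^2. S = -1/3ab + a + 4b + 3.
  reduce S modulo (f_1, f_2, f_3, f_4):
  remainder 1/9b^2 + 14/3b ≠ 0; add h_5 = 1/9b^2 + 14/3b to the basis.

S(f_1,f_3): lcm = a^2b. S = 2a^2 + 4/3ab + 6a + 4b^2 + 3b.
  reduce S modulo (f_1, f_2, f_3, f_4, h_5):
  remainder -473/3b ≠ 0; add h_6 = -473/3b to the basis.

The other S-polynomials (S(f_1,f_4), S(f_2,f_3), S(f_2,f_4), S(f_3,f_4), S(f_1,h_5), S(f_2,h_5), S(f_3,h_5), S(f_4,h_5), S(f_1,h_6), S(f_2,h_6), S(f_3,h_6), S(f_4,h_6), S(h_5,h_6)) all reduce to 0 modulo the current basis, so we have a Gröbner basis.
Inter-reduce: drop elements whose leading term is divisible by another's, tail-reduce, and make monic.
Reduced Gröbner basis: {a + 3, b}.

From the last basis element, b = 0, so b takes values in {0}. Each choice, substituted upward through the basis, yields the corresponding point(s) of the solution set.
  b = 0: the earlier basis element becomes a + 3 = 0, giving a = -3 — point (-3, 0).

{(-3, 0)}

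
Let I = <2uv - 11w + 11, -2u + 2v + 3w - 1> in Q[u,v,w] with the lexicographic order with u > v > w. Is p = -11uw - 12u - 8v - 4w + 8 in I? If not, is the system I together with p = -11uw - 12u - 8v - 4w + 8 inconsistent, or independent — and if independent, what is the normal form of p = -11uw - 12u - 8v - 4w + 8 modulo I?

First compute the reduced Gröbner basis of I by Buchberger's algorithm.
f_1 = 2uv - 11w + 11, LT = uv.
f_2 = -2u + 2v + 3w - 1, LT = u.

S(f_1,f_2): lcm = uv. S = v^2 + 3/2vw - 1/2v - 11/2w + 11/2.
  leading term v^2: no divisor's leading term divides it; move v^2 to the remainder.
  leading term vw: no divisor's leading term divides it; move 3/2vw to the remainder.
  leading term v: no divisor's leading term divides it; move -1/2v to the remainder.
  leading term w: no divisor's leading term divides it; move -11/2w to the remainder.
  leading term 1: no divisor's leading term divides it; move 11/2 to the remainder.
  remainder v^2 + 3/2vw - 1/2v - 11/2w + 11/2 ≠ 0; add h_3 = v^2 + 3/2vw - 1/2v - 11/2w + 11/2 to the basis.

The other S-polynomials (S(f_1,h_3), S(f_2,h_3)) all reduce to 0 modulo the current basis, so we have a Gröbner basis.
Inter-reduce: drop elements whose leading term is divisible by another's, tail-reduce, and make monic.
Reduced Gröbner basis: {u - v - 3/2w + 1/2, v^2 + 3/2vw - 1/2v - 11/2w + 11/2}.
Label its elements g_1 = u - v - 3/2w + 1/2, g_2 = v^2 + 3/2vw - 1/2v - 11/2w + 11/2.

Reduce p = -11uw - 12u - 8v - 4w + 8 modulo G:
  leading term uw: subtract (-11w)·g_1 from -11uw - 12u - 8v - 4w + 8 → -12u - 11vw - 8v - 33/2w^2 + 3/2w + 8
  leading term u: subtract (-12)·g_1 from -12u - 11vw - 8v - 33/2w^2 + 3/2w + 8 → -11vw - 20v - 33/2w^2 - 33/2w + 14
  leading term vw: no divisor's leading term divides it; move -11vw to the remainder.
  leading term v: no divisor's leading term divides it; move -20v to the remainder.
  leading term w^2: no divisor's leading term divides it; move -33/2w^2 to the remainder.
  leading term w: no divisor's leading term divides it; move -33/2w to the remainder.
  leading term 1: no divisor's leading term divides it; move 14 to the remainder.
  normal form = -11vw - 20v - 33/2w^2 - 33/2w + 14.
The normal form is nonzero, so p ∉ I. Since p minus its normal form lies in I, I + (p) = I + (r) where r = -11vw - 20v - 33/2w^2 - 33/2w + 14; decide whether this ideal is the whole ring.
Run Buchberger on G together with r (pairs among the g_i already reduce to 0 since G is a Gröbner basis):
g_1 = u - v - 3/2w + 1/2, LT = u.
g_2 = v^2 + 3/2vw - 1/2v - 11/2w + 11/2, LT = v^2.
r = -11vw - 20v - 33/2w^2 - 33/2w + 14, LT = vw.

S(g_2,r): lcm = v^2w. S = -20/11v^2 - 2vw + 14/11v - 11/2w^2 + 11/2w.
  leading term v^2: subtract (-20/11)·g_2 from -20/11v^2 - 2vw + 14/11v - 11/2w^2 + 11/2w → 8/11vw + 4/11v - 11/2w^2 - 9/2w + 10
  leading term vw: subtract (-8/121)·r from 8/11vw + 4/11v - 11/2w^2 - 9/2w + 10 → -116/121v - 145/22w^2 - 123/22w + 1322/121
  leading term v: no divisor's leading term divides it; move -116/121v to the remainder.
  leading term w^2: no divisor's leading term divides it; move -145/22w^2 to the remainder.
  leading term w: no divisor's leading term divides it; move -123/22w to the remainder.
  leading term 1: no divisor's leading term divides it; move 1322/121 to the remainder.
  remainder -116/121v - 145/22w^2 - 123/22w + 1322/121 ≠ 0; add m_4 = -116/121v - 145/22w^2 - 123/22w + 1322/121 to the basis.

S(g_2,m_4): lcm = v^2. S = -55/8vw^2 - 1005/232vw + 316/29v - 11/2w + 11/2.
  leading term vw^2: subtract (5/8w)·r from -55/8vw^2 - 1005/232vw + 316/29v - 11/2w + 11/2 → 1895/232vw + 316/29v + 165/16w^3 + 165/16w^2 - 57/4w + 11/2
  leading term vw: subtract (-1895/2552)·r from 1895/232vw + 316/29v + 165/16w^3 + 165/16w^2 - 57/4w + 11/2 → -87/22v + 165/16w^3 - 225/116w^2 - 12297/464w + 20283/1276
  leading term v: subtract (33/8)·m_4 from -87/22v + 165/16w^3 - 225/116w^2 - 12297/464w + 20283/1276 → 165/16w^3 + 11715/464w^2 - 399/116w - 846/29
  leading term w^3: no divisor's leading term divides it; move 165/16w^3 to the remainder.
  leading term w^2: no divisor's leading term divides it; move 11715/464w^2 to the remainder.
  leading term w: no divisor's leading term divides it; move -399/116w to the remainder.
  leading term 1: no divisor's leading term divides it; move -846/29 to the remainder.
  remainder 165/16w^3 + 11715/464w^2 - 399/116w - 846/29 ≠ 0; add m_5 = 165/16w^3 + 11715/464w^2 - 399/116w - 846/29 to the basis.

The other S-polynomials (S(g_1,g_2), S(g_1,r), S(g_1,m_4), S(r,m_4), S(g_1,m_5), S(g_2,m_5), S(r,m_5), S(m_4,m_5)) all reduce to 0 modulo the current basis, so we have a Gröbner basis.
Inter-reduce: drop elements whose leading term is divisible by another's, tail-reduce, and make monic.
Reduced Gröbner basis: {u + 55/8w^2 + 1005/232w - 316/29, v + 55/8w^2 + 1353/232w - 661/58, w^3 + 71/29w^2 - 532/1595w - 4512/1595}.
The reduced Gröbner basis of I + (p) is {u + 55/8w^2 + 1005/232w - 316/29, v + 55/8w^2 + 1353/232w - 661/58, w^3 + 71/29w^2 - 532/1595w - 4512/1595} ≠ {1}, a proper ideal, so the enlarged system stays consistent: p is independent of I, with normal form -11vw - 20v - 33/2w^2 - 33/2w + 14.

The remainder on division by a Gröbner basis is unique — it is the normal form.

-11uw - 12u - 8v - 4w + 8 is independent of I; its normal form modulo I is -11vw - 20v - 33/2w^2 - 33/2w + 14.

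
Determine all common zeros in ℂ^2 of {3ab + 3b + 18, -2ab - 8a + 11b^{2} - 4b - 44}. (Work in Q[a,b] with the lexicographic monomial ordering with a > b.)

Compute a lex Gröbner basis by Buchberger's algorithm.
f_1 = 3ab + 3b + 18, LT = ab.
f_2 = -2ab - 8a + 11b^{2} - 4b - 44, LT = ab.

S(f_1,f_2): lcm = ab. S = -4a + \tfrac{11}{2}b^{2} - b - 16.
  reduce S modulo (f_1, f_2):
  remainder -4a + \tfrac{11}{2}b^{2} - b - 16 ≠ 0; add h_3 = -4a + \tfrac{11}{2}b^{2} - b - 16 to the basis.

S(f_1,h_3): lcm = ab. S = \tfrac{11}{8}b^{3} - \tfrac{1}{4}b^{2} - 3b + 6.
  reduce S modulo (f_1, f_2, h_3):
  remainder \tfrac{11}{8}b^{3} - \tfrac{1}{4}b^{2} - 3b + 6 ≠ 0; add h_4 = \tfrac{11}{8}b^{3} - \tfrac{1}{4}b^{2} - 3b + 6 to the basis.

The other S-polynomials (S(f_2,h_3), S(f_1,h_4), S(f_2,h_4), S(h_3,h_4)) all reduce to 0 modulo the current basis, so we have a Gröbner basis.
Inter-reduce: drop elements whose leading term is divisible by another's, tail-reduce, and make monic.
Reduced Gröbner basis: {a - \tfrac{11}{8}b^{2} + \tfrac{1}{4}b + 4, b^{3} - \tfrac{2}{11}b^{2} - \tfrac{24}{11}b + \tfrac{48}{11}}.

From the last basis element, b^{3} - \tfrac{2}{11}b^{2} - \tfrac{24}{11}b + \tfrac{48}{11} = 0, so b takes values in {-2, 12/11 - 2*sqrt(30)*I/11, 12/11 + 2*sqrt(30)*I/11}. Each choice, substituted upward through the basis, yields the corresponding point(s) of the solution set.
  b = -2: the earlier basis element becomes a - 2 = 0, giving a = 2 — point (2, -2).
  b = 12/11 - 2*sqrt(30)*I/11: the earlier basis element becomes a + 4 + sqrt(30)*I/2 = 0, giving a = -4 - sqrt(30)*I/2 — point (-4 - sqrt(30)*I/2, 12/11 - 2*sqrt(30)*I/11).
  b = 12/11 + 2*sqrt(30)*I/11: the earlier basis element becomes a + 4 - sqrt(30)*I/2 = 0, giving a = -4 + sqrt(30)*I/2 — point (-4 + sqrt(30)*I/2, 12/11 + 2*sqrt(30)*I/11).
Zero-dimensionality of the ideal guarantees finitely many solutions over ℂ.

{(2, -2), (-4 - sqrt(30)*I/2, 12/11 - 2*sqrt(30)*I/11), (-4 + sqrt(30)*I/2, 12/11 + 2*sqrt(30)*I/11)}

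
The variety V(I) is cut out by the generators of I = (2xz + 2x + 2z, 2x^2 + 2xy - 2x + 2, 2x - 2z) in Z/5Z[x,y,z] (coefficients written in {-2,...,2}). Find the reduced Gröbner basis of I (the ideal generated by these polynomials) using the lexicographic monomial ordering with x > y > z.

The reduced Gröbner basis is the canonical form of the ideal for this ordering.

f_1 = 2xz + 2x + 2z, LT = xz.
f_2 = 2x^2 + 2xy - 2x + 2, LT = x^2.
f_3 = 2x - 2z, LT = x.

S(f_1,f_2): lcm = x^2z. S = x^2 - xyz + 2xz - z.
  reduce S modulo (f_1, f_2, f_3):
  remainder yz + z - 1 ≠ 0; add g_4 = yz + z - 1 to the basis.

S(f_1,f_3): lcm = xz. S = x + z^2 + z.
  reduce S modulo (f_1, f_2, f_3, g_4):
  remainder z^2 + 2z ≠ 0; add g_5 = z^2 + 2z to the basis.

S(f_2,f_3): lcm = x^2. S = xy + xz - x + 1.
  reduce S modulo (f_1, f_2, f_3, g_4, g_5):
  remainder z + 2 ≠ 0; add g_6 = z + 2 to the basis.

S(g_4,g_6): lcm = yz. S = -2y + z - 1.
  reduce S modulo (f_1, f_2, f_3, g_4, g_5, g_6):
  remainder -2y + 2 ≠ 0; add g_7 = -2y + 2 to the basis.

The other S-polynomials (S(f_1,g_4), S(f_2,g_4), S(f_3,g_4), S(f_1,g_5), S(f_2,g_5), S(f_3,g_5), S(g_4,g_5), S(f_1,g_6), S(f_2,g_6), S(f_3,g_6), S(g_5,g_6), S(f_1,g_7), S(f_2,g_7), S(f_3,g_7), S(g_4,g_7), S(g_5,g_7), S(g_6,g_7)) all reduce to 0 modulo the current basis, so we have a Gröbner basis.
Inter-reduce: drop elements whose leading term is divisible by another's, tail-reduce, and make monic.

G = {x + 2, y - 1, z + 2}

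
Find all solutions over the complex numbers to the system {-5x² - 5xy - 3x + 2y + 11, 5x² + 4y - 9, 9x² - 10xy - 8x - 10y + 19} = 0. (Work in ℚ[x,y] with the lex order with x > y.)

{(1, 1)}

Compute a lex Gröbner basis by Buchberger's algorithm.
f_1 = -5x² - 5xy - 3x + 2y + 11, LT = x².
f_2 = 5x² + 4y - 9, LT = x².
f_3 = 9x² - 10xy - 8x - 10y + 19, LT = x².

S(f_1,f_2): lcm = x². S = xy + ⅗x - 6/5y - ⅖.
  leading term xy: no divisor's leading term divides it; move xy to the remainder.
  leading term x: no divisor's leading term divides it; move ⅗x to the remainder.
  leading term y: no divisor's leading term divides it; move -6/5y to the remainder.
  leading term 1: no divisor's leading term divides it; move -⅖ to the remainder.
  remainder xy + ⅗x - 6/5y - ⅖ ≠ 0; add h_4 = xy + ⅗x - 6/5y - ⅖ to the basis.

S(f_1,f_3): lcm = x². S = 19/9xy + 67/45x + 32/45y - 194/45.
  leading term xy: subtract (19/9)·h_4 from 19/9xy + 67/45x + 32/45y - 194/45 → 2/9x + 146/45y - 52/15
  leading term x: no divisor's leading term divides it; move 2/9x to the remainder.
  leading term y: no divisor's leading term divides it; move 146/45y to the remainder.
  leading term 1: no divisor's leading term divides it; move -52/15 to the remainder.
  remainder 2/9x + 146/45y - 52/15 ≠ 0; add h_5 = 2/9x + 146/45y - 52/15 to the basis.

S(f_2,f_3): lcm = x². S = 10/9xy + 8/9x + 86/45y - 176/45.
  leading term xy: subtract (10/9)·h_4 from 10/9xy + 8/9x + 86/45y - 176/45 → 2/9x + 146/45y - 52/15
  leading term x: subtract (1)·h_5 from 2/9x + 146/45y - 52/15 → 0
  remainder 0.

S(f_1,h_4): lcm = x²y. S = -⅗x² + xy² + 9/5xy + ⅖x - ⅖y² - 11/5y.
  leading term x²: subtract (3/25)·f_1 from -⅗x² + xy² + 9/5xy + ⅖x - ⅖y² - 11/5y → xy² + 12/5xy + 19/25x - ⅖y² - 61/25y - 33/25
  leading term xy²: subtract (y)·h_4 from xy² + 12/5xy + 19/25x - ⅖y² - 61/25y - 33/25 → 9/5xy + 19/25x + ⅘y² - 51/25y - 33/25
  leading term xy: subtract (9/5)·h_4 from 9/5xy + 19/25x + ⅘y² - 51/25y - 33/25 → -8/25x + ⅘y² + 3/25y - ⅗
  leading term x: subtract (-36/25)·h_5 from -8/25x + ⅘y² + 3/25y - ⅗ → ⅘y² + 599/125y - 699/125
  leading term y²: no divisor's leading term divides it; move ⅘y² to the remainder.
  leading term y: no divisor's leading term divides it; move 599/125y to the remainder.
  leading term 1: no divisor's leading term divides it; move -699/125 to the remainder.
  remainder ⅘y² + 599/125y - 699/125 ≠ 0; add h_6 = ⅘y² + 599/125y - 699/125 to the basis.

S(f_2,h_4): lcm = x²y. S = -⅗x² + 6/5xy + ⅖x + ⅘y² - 9/5y.
  leading term x²: subtract (3/25)·f_1 from -⅗x² + 6/5xy + ⅖x + ⅘y² - 9/5y → 9/5xy + 19/25x + ⅘y² - 51/25y - 33/25
  leading term xy: subtract (9/5)·h_4 from 9/5xy + 19/25x + ⅘y² - 51/25y - 33/25 → -8/25x + ⅘y² + 3/25y - ⅗
  leading term x: subtract (-36/25)·h_5 from -8/25x + ⅘y² + 3/25y - ⅗ → ⅘y² + 599/125y - 699/125
  leading term y²: subtract (1)·h_6 from ⅘y² + 599/125y - 699/125 → 0
  remainder 0.

S(f_3,h_4): lcm = x²y. S = -⅗x² - 10/9xy² + 14/45xy + ⅖x - 10/9y² + 19/9y.
  leading term x²: subtract (3/25)·f_1 from -⅗x² - 10/9xy² + 14/45xy + ⅖x - 10/9y² + 19/9y → -10/9xy² + 41/45xy + 19/25x - 10/9y² + 421/225y - 33/25
  leading term xy²: subtract (-10/9y)·h_4 from -10/9xy² + 41/45xy + 19/25x - 10/9y² + 421/225y - 33/25 → 71/45xy + 19/25x - 22/9y² + 107/75y - 33/25
  leading term xy: subtract (71/45)·h_4 from 71/45xy + 19/25x - 22/9y² + 107/75y - 33/25 → -14/75x - 22/9y² + 83/25y - 31/45
  leading term x: subtract (-21/25)·h_5 from -14/75x - 22/9y² + 83/25y - 31/45 → -22/9y² + 2267/375y - 4051/1125
  leading term y²: subtract (-55/18)·h_6 from -22/9y² + 2267/375y - 4051/1125 → 46547/2250y - 46547/2250
  leading term y: no divisor's leading term divides it; move 46547/2250y to the remainder.
  leading term 1: no divisor's leading term divides it; move -46547/2250 to the remainder.
  remainder 46547/2250y - 46547/2250 ≠ 0; add h_7 = 46547/2250y - 46547/2250 to the basis.

S(f_1,h_5): lcm = x². S = -68/5xy + 81/5x - ⅖y - 11/5.
  leading term xy: subtract (-68/5)·h_4 from -68/5xy + 81/5x - ⅖y - 11/5 → 609/25x - 418/25y - 191/25
  leading term x: subtract (5481/50)·h_5 from 609/25x - 418/25y - 191/25 → -46547/125y + 46547/125
  leading term y: subtract (-18)·h_7 from -46547/125y + 46547/125 → 0
  remainder 0.

S(f_2,h_5): lcm = x². S = -73/5xy + 78/5x + ⅘y - 9/5.
  leading term xy: subtract (-73/5)·h_4 from -73/5xy + 78/5x + ⅘y - 9/5 → 609/25x - 418/25y - 191/25
  leading term x: subtract (5481/50)·h_5 from 609/25x - 418/25y - 191/25 → -46547/125y + 46547/125
  leading term y: subtract (-18)·h_7 from -46547/125y + 46547/125 → 0
  remainder 0.

S(f_3,h_5): lcm = x². S = -707/45xy + 662/45x - 10/9y + 19/9.
  leading term xy: subtract (-707/45)·h_4 from -707/45xy + 662/45x - 10/9y + 19/9 → 5431/225x - 4492/225y - 313/75
  leading term x: subtract (5431/50)·h_5 from 5431/225x - 4492/225y - 313/75 → -46547/125y + 46547/125
  leading term y: subtract (-18)·h_7 from -46547/125y + 46547/125 → 0
  remainder 0.

S(h_4,h_5): lcm = xy. S = ⅗x - 73/5y² + 72/5y - ⅖.
  leading term x: subtract (27/10)·h_5 from ⅗x - 73/5y² + 72/5y - ⅖ → -73/5y² + 141/25y + 224/25
  leading term y²: subtract (-73/4)·h_6 from -73/5y² + 141/25y + 224/25 → 46547/500y - 46547/500
  leading term y: subtract (9/2)·h_7 from 46547/500y - 46547/500 → 0
  remainder 0.

S(f_1,h_6): leading monomials are coprime, so the S-polynomial reduces to 0 (Buchberger's first criterion).
S(f_2,h_6): leading monomials are coprime, so the S-polynomial reduces to 0 (Buchberger's first criterion).
S(f_3,h_6): leading monomials are coprime, so the S-polynomial reduces to 0 (Buchberger's first criterion).
S(h_4,h_6): lcm = xy². S = -539/100xy + 699/100x - 6/5y² - ⅖y.
  leading term xy: subtract (-539/100)·h_4 from -539/100xy + 699/100x - 6/5y² - ⅖y → 1278/125x - 6/5y² - 1717/250y - 539/250
  leading term x: subtract (5751/125)·h_5 from 1278/125x - 6/5y² - 1717/250y - 539/250 → -6/5y² - 195173/1250y + 196673/1250
  leading term y²: subtract (-3/2)·h_6 from -6/5y² - 195173/1250y + 196673/1250 → -93094/625y + 93094/625
  leading term y: subtract (-36/5)·h_7 from -93094/625y + 93094/625 → 0
  remainder 0.

S(h_5,h_6): leading monomials are coprime, so the S-polynomial reduces to 0 (Buchberger's first criterion).
S(f_1,h_7): leading monomials are coprime, so the S-polynomial reduces to 0 (Buchberger's first criterion).
S(f_2,h_7): leading monomials are coprime, so the S-polynomial reduces to 0 (Buchberger's first criterion).
S(f_3,h_7): leading monomials are coprime, so the S-polynomial reduces to 0 (Buchberger's first criterion).
S(h_4,h_7): lcm = xy. S = 8/5x - 6/5y - ⅖.
  leading term x: subtract (36/5)·h_5 from 8/5x - 6/5y - ⅖ → -614/25y + 614/25
  leading term y: subtract (-55260/46547)·h_7 from -614/25y + 614/25 → 0
  remainder 0.

S(h_5,h_7): leading monomials are coprime, so the S-polynomial reduces to 0 (Buchberger's first criterion).
S(h_6,h_7): lcm = y². S = 699/100y - 699/100.
  leading term y: subtract (31455/93094)·h_7 from 699/100y - 699/100 → 0
  remainder 0.

Every S-polynomial of the final basis reduces to 0, so we have a Gröbner basis.
Inter-reduce: drop elements whose leading term is divisible by another's, tail-reduce, and make monic.
Reduced Gröbner basis: {x - 1, y - 1}.

From the last basis element, y - 1 = 0, so y takes values in {1}. Each choice, substituted upward through the basis, yields the corresponding point(s) of the solution set.
  y = 1: the earlier basis element becomes x - 1 = 0, giving x = 1 — point (1, 1).
Check: every point annihilates each of the original generators.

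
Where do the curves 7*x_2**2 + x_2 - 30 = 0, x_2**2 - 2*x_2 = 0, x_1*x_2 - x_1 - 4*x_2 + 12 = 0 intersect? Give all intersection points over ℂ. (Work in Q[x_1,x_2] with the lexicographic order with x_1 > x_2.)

Compute a lex Gröbner basis by Buchberger's algorithm.
f_1 = 7*x_2**2 + x_2 - 30, LT = x_2**2.
f_2 = x_2**2 - 2*x_2, LT = x_2**2.
f_3 = x_1*x_2 - x_1 - 4*x_2 + 12, LT = x_1*x_2.

S(f_1,f_2): lcm = x_2**2. S = 15/7*x_2 - 30/7.
  leading term x_2: no divisor's leading term divides it; move 15/7*x_2 to the remainder.
  leading term 1: no divisor's leading term divides it; move -30/7 to the remainder.
  remainder 15/7*x_2 - 30/7 ≠ 0; add h_4 = 15/7*x_2 - 30/7 to the basis.

S(f_1,f_3): lcm = x_1*x_2**2. S = 8/7*x_1*x_2 - 30/7*x_1 + 4*x_2**2 - 12*x_2.
  leading term x_1*x_2: subtract (8/7)·f_3 from 8/7*x_1*x_2 - 30/7*x_1 + 4*x_2**2 - 12*x_2 → -22/7*x_1 + 4*x_2**2 - 52/7*x_2 - 96/7
  leading term x_1: no divisor's leading term divides it; move -22/7*x_1 to the remainder.
  leading term x_2**2: subtract (4/7)·f_1 from 4*x_2**2 - 52/7*x_2 - 96/7 → -8*x_2 + 24/7
  leading term x_2: subtract (-56/15)·h_4 from -8*x_2 + 24/7 → -88/7
  leading term 1: no divisor's leading term divides it; move -88/7 to the remainder.
  remainder -22/7*x_1 - 88/7 ≠ 0; add h_5 = -22/7*x_1 - 88/7 to the basis.

The other S-polynomials (S(f_2,f_3), S(f_1,h_4), S(f_2,h_4), S(f_3,h_4), S(f_1,h_5), S(f_2,h_5), S(f_3,h_5), S(h_4,h_5)) all reduce to 0 modulo the current basis, so we have a Gröbner basis.
Inter-reduce: drop elements whose leading term is divisible by another's, tail-reduce, and make monic.
Reduced Gröbner basis: {x_1 + 4, x_2 - 2}.

Since the basis is lex-ordered, x_2 - 2 is univariate in x_2. Its roots are {2}. Back-substituting each root into the other basis elements fixes the other coordinates.
  x_2 = 2: the earlier basis element becomes x_1 + 4 = 0, giving x_1 = -4 — point (-4, 2).

{(-4, 2)}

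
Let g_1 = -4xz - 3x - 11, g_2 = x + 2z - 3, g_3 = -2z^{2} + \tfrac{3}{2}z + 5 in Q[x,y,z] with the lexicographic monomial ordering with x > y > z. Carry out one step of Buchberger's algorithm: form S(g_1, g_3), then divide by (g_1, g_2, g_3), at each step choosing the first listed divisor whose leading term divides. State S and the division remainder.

S(g_1, g_3) = \tfrac{3}{2}xz + \tfrac{5}{2}x + \tfrac{11}{4}z; remainder on division = 0.

lcm(LM(g_1), LM(g_3)) = xz^{2}.
S = (lcm/LT(g_1))·g_1 − (lcm/LT(g_3))·g_3 = \tfrac{3}{2}xz + \tfrac{5}{2}x + \tfrac{11}{4}z.
Reduce S modulo (g_1, g_2, g_3) in that order:
  leading term xz: subtract (-\tfrac{3}{8})·g_1 from \tfrac{3}{2}xz + \tfrac{5}{2}x + \tfrac{11}{4}z → \tfrac{11}{8}x + \tfrac{11}{4}z - \tfrac{33}{8}
  leading term x: subtract (\tfrac{11}{8})·g_2 from \tfrac{11}{8}x + \tfrac{11}{4}z - \tfrac{33}{8} → 0
The remainder is 0, so this S-polynomial contributes no new basis element.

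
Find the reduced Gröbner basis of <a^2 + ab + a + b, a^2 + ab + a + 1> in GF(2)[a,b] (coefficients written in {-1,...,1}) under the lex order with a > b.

G = {a^2 + 1, b + 1}

Buchberger's algorithm terminates because the ascending chain of leading-term ideals stabilizes.

f_1 = a^2 + ab + a + b, LT = a^2.
f_2 = a^2 + ab + a + 1, LT = a^2.

S(f_1,f_2): lcm = a^2. S = b + 1.
  leading term b: no divisor's leading term divides it; move b to the remainder.
  leading term 1: no divisor's leading term divides it; move 1 to the remainder.
  remainder b + 1 ≠ 0; add g_3 = b + 1 to the basis.

The other S-polynomials (S(f_1,g_3), S(f_2,g_3)) all reduce to 0 modulo the current basis, so we have a Gröbner basis.
Inter-reduce: drop elements whose leading term is divisible by another's, tail-reduce, and make monic.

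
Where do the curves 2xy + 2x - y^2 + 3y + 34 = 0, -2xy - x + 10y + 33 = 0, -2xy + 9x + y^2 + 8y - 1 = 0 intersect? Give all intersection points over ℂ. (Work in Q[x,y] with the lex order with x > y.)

Compute a lex Gröbner basis by Buchberger's algorithm.
f_1 = 2xy + 2x - y^2 + 3y + 34, LT = xy.
f_2 = -2xy - x + 10y + 33, LT = xy.
f_3 = -2xy + 9x + y^2 + 8y - 1, LT = xy.

S(f_1,f_2): lcm = xy. S = 1/2x - 1/2y^2 + 13/2y + 67/2.
  leading term x: no divisor's leading term divides it; move 1/2x to the remainder.
  leading term y^2: no divisor's leading term divides it; move -1/2y^2 to the remainder.
  leading term y: no divisor's leading term divides it; move 13/2y to the remainder.
  leading term 1: no divisor's leading term divides it; move 67/2 to the remainder.
  remainder 1/2x - 1/2y^2 + 13/2y + 67/2 ≠ 0; add h_4 = 1/2x - 1/2y^2 + 13/2y + 67/2 to the basis.

S(f_1,f_3): lcm = xy. S = 11/2x + 11/2y + 33/2.
  leading term x: subtract (11)·h_4 from 11/2x + 11/2y + 33/2 → 11/2y^2 - 66y - 352
  leading term y^2: no divisor's leading term divides it; move 11/2y^2 to the remainder.
  leading term y: no divisor's leading term divides it; move -66y to the remainder.
  leading term 1: no divisor's leading term divides it; move -352 to the remainder.
  remainder 11/2y^2 - 66y - 352 ≠ 0; add h_5 = 11/2y^2 - 66y - 352 to the basis.

S(f_1,h_4): lcm = xy. S = x + y^3 - 27/2y^2 - 131/2y + 17.
  leading term x: subtract (2)·h_4 from x + y^3 - 27/2y^2 - 131/2y + 17 → y^3 - 25/2y^2 - 157/2y - 50
  leading term y^3: subtract (2/11y)·h_5 from y^3 - 25/2y^2 - 157/2y - 50 → -1/2y^2 - 29/2y - 50
  leading term y^2: subtract (-1/11)·h_5 from -1/2y^2 - 29/2y - 50 → -41/2y - 82
  leading term y: no divisor's leading term divides it; move -41/2y to the remainder.
  leading term 1: no divisor's leading term divides it; move -82 to the remainder.
  remainder -41/2y - 82 ≠ 0; add h_6 = -41/2y - 82 to the basis.

The other S-polynomials (S(f_2,f_3), S(f_2,h_4), S(f_3,h_4), S(f_1,h_5), S(f_2,h_5), S(f_3,h_5), S(h_4,h_5), S(f_1,h_6), S(f_2,h_6), S(f_3,h_6), S(h_4,h_6), S(h_5,h_6)) all reduce to 0 modulo the current basis, so we have a Gröbner basis.
Inter-reduce: drop elements whose leading term is divisible by another's, tail-reduce, and make monic.
Reduced Gröbner basis: {x - 1, y + 4}.

The lex basis is triangular: the last element involves only y. Solving y + 4 = 0 gives y ∈ {-4}; substituting each value into the earlier elements determines the remaining variables.
  y = -4: the earlier basis element becomes x - 1 = 0, giving x = 1 — point (1, -4).

{(1, -4)}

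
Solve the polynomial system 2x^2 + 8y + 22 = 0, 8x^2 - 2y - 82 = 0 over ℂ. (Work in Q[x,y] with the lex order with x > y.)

{(-3, -5), (3, -5)}

Compute a lex Gröbner basis by Buchberger's algorithm.
f_1 = 2x^2 + 8y + 22, LT = x^2.
f_2 = 8x^2 - 2y - 82, LT = x^2.

S(f_1,f_2): lcm = x^2. S = 17/4y + 85/4.
  reduce S modulo (f_1, f_2):
  remainder 17/4y + 85/4 ≠ 0; add h_3 = 17/4y + 85/4 to the basis.

The other S-polynomials (S(f_1,h_3), S(f_2,h_3)) all reduce to 0 modulo the current basis, so we have a Gröbner basis.
Inter-reduce: drop elements whose leading term is divisible by another's, tail-reduce, and make monic.
Reduced Gröbner basis: {x^2 - 9, y + 5}.

Since the basis is lex-ordered, y + 5 is univariate in y. Its roots are {-5}. Back-substituting each root into the other basis elements fixes the other coordinates.
  y = -5: the earlier basis element becomes x^2 - 9 = 0, giving x = -3, 3 — points (-3, -5), (3, -5).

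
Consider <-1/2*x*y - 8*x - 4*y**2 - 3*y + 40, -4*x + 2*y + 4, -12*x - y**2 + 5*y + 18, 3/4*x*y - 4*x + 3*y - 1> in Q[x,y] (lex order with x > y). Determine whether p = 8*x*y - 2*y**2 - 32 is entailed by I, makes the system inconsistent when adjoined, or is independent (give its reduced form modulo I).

First compute the reduced Gröbner basis of I by Buchberger's algorithm.
f_1 = -1/2*x*y - 8*x - 4*y**2 - 3*y + 40, LT = x*y.
f_2 = -4*x + 2*y + 4, LT = x.
f_3 = -12*x - y**2 + 5*y + 18, LT = x.
f_4 = 3/4*x*y - 4*x + 3*y - 1, LT = x*y.

S(f_1,f_2): lcm = x*y. S = 16*x + 17/2*y**2 + 7*y - 80.
  reduce S modulo (f_1, f_2, f_3, f_4):
  remainder 17/2*y**2 + 15*y - 64 ≠ 0; add h_5 = 17/2*y**2 + 15*y - 64 to the basis.

S(f_1,f_3): lcm = x*y. S = 16*x - 1/12*y**3 + 101/12*y**2 + 15/2*y - 80.
  reduce S modulo (f_1, f_2, f_3, f_4, h_5):
  remainder -208/867*y + 416/867 ≠ 0; add h_6 = -208/867*y + 416/867 to the basis.

The other S-polynomials (S(f_1,f_4), S(f_2,f_3), S(f_2,f_4), S(f_3,f_4), S(f_1,h_5), S(f_2,h_5), S(f_3,h_5), S(f_4,h_5), S(f_1,h_6), S(f_2,h_6), S(f_3,h_6), S(f_4,h_6), S(h_5,h_6)) all reduce to 0 modulo the current basis, so we have a Gröbner basis.
Inter-reduce: drop elements whose leading term is divisible by another's, tail-reduce, and make monic.
Reduced Gröbner basis: {x - 2, y - 2}.
Label its elements g_1 = x - 2, g_2 = y - 2.

Reduce p = 8*x*y - 2*y**2 - 32 modulo G:
  leading term x*y: subtract (8*y)·g_1 from 8*x*y - 2*y**2 - 32 → -2*y**2 + 16*y - 32
  leading term y**2: subtract (-2*y)·g_2 from -2*y**2 + 16*y - 32 → 12*y - 32
  leading term y: subtract (12)·g_2 from 12*y - 32 → -8
  leading term 1: no divisor's leading term divides it; move -8 to the remainder.
  normal form = -8.
The normal form is nonzero, so p ∉ I. Since p minus its normal form lies in I, I + (p) = I + (r) where r = -8; decide whether this ideal is the whole ring.
Here r = -8 is a nonzero constant, hence a unit: 1 ∈ I + (p), the Gröbner basis of I + (p) is {1}, and the enlarged system has no common solution — adjoining p is inconsistent.

Adjoining 8*x*y - 2*y**2 - 32 makes the ideal the whole ring: the system is inconsistent.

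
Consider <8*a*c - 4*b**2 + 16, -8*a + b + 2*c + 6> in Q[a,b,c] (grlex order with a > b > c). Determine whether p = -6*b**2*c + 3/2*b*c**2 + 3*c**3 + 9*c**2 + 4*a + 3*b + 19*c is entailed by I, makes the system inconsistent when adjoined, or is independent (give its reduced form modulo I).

-6*b**2*c + 3/2*b*c**2 + 3*c**3 + 9*c**2 + 4*a + 3*b + 19*c is independent of I; its normal form modulo I is 7/2*b - 4*c + 3.

First compute the reduced Gröbner basis of I by Buchberger's algorithm.
f_1 = 8*a*c - 4*b**2 + 16, LT = a*c.
f_2 = -8*a + b + 2*c + 6, LT = a.

S(f_1,f_2): lcm = a*c. S = -1/2*b**2 + 1/8*b*c + 1/4*c**2 + 3/4*c + 2.
  leading term b**2: no divisor's leading term divides it; move -1/2*b**2 to the remainder.
  leading term b*c: no divisor's leading term divides it; move 1/8*b*c to the remainder.
  leading term c**2: no divisor's leading term divides it; move 1/4*c**2 to the remainder.
  leading term c: no divisor's leading term divides it; move 3/4*c to the remainder.
  leading term 1: no divisor's leading term divides it; move 2 to the remainder.
  remainder -1/2*b**2 + 1/8*b*c + 1/4*c**2 + 3/4*c + 2 ≠ 0; add h_3 = -1/2*b**2 + 1/8*b*c + 1/4*c**2 + 3/4*c + 2 to the basis.

The other S-polynomials (S(f_1,h_3), S(f_2,h_3)) all reduce to 0 modulo the current basis, so we have a Gröbner basis.
Inter-reduce: drop elements whose leading term is divisible by another's, tail-reduce, and make monic.
Reduced Gröbner basis: {b**2 - 1/4*b*c - 1/2*c**2 - 3/2*c - 4, a - 1/8*b - 1/4*c - 3/4}.
Label its elements g_1 = b**2 - 1/4*b*c - 1/2*c**2 - 3/2*c - 4, g_2 = a - 1/8*b - 1/4*c - 3/4.

Reduce p = -6*b**2*c + 3/2*b*c**2 + 3*c**3 + 9*c**2 + 4*a + 3*b + 19*c modulo G:
  leading term b**2*c: subtract (-6*c)·g_1 from -6*b**2*c + 3/2*b*c**2 + 3*c**3 + 9*c**2 + 4*a + 3*b + 19*c → 4*a + 3*b - 5*c
  leading term a: subtract (4)·g_2 from 4*a + 3*b - 5*c → 7/2*b - 4*c + 3
  leading term b: no divisor's leading term divides it; move 7/2*b to the remainder.
  leading term c: no divisor's leading term divides it; move -4*c to the remainder.
  leading term 1: no divisor's leading term divides it; move 3 to the remainder.
  normal form = 7/2*b - 4*c + 3.
The normal form is nonzero, so p ∉ I. Since p minus its normal form lies in I, I + (p) = I + (r) where r = 7/2*b - 4*c + 3; decide whether this ideal is the whole ring.
Run Buchberger on G together with r (pairs among the g_i already reduce to 0 since G is a Gröbner basis):
g_1 = b**2 - 1/4*b*c - 1/2*c**2 - 3/2*c - 4, LT = b**2.
g_2 = a - 1/8*b - 1/4*c - 3/4, LT = a.
r = 7/2*b - 4*c + 3, LT = b.

S(g_1,r): lcm = b**2. S = 25/28*b*c - 1/2*c**2 - 6/7*b - 3/2*c - 4.
  leading term b*c: subtract (25/98*c)·r from 25/28*b*c - 1/2*c**2 - 6/7*b - 3/2*c - 4 → 51/98*c**2 - 6/7*b - 111/49*c - 4
  leading term c**2: no divisor's leading term divides it; move 51/98*c**2 to the remainder.
  leading term b: subtract (-12/49)·r from -6/7*b - 111/49*c - 4 → -159/49*c - 160/49
  leading term c: no divisor's leading term divides it; move -159/49*c to the remainder.
  leading term 1: no divisor's leading term divides it; move -160/49 to the remainder.
  remainder 51/98*c**2 - 159/49*c - 160/49 ≠ 0; add m_4 = 51/98*c**2 - 159/49*c - 160/49 to the basis.

The other S-polynomials (S(g_1,g_2), S(g_2,r), S(g_1,m_4), S(g_2,m_4), S(r,m_4)) all reduce to 0 modulo the current basis, so we have a Gröbner basis.
Inter-reduce: drop elements whose leading term is divisible by another's, tail-reduce, and make monic.
Reduced Gröbner basis: {c**2 - 106/17*c - 320/51, a - 11/28*c - 9/14, b - 8/7*c + 6/7}.
The reduced Gröbner basis of I + (p) is {c**2 - 106/17*c - 320/51, a - 11/28*c - 9/14, b - 8/7*c + 6/7} ≠ {1}, a proper ideal, so the enlarged system stays consistent: p is independent of I, with normal form 7/2*b - 4*c + 3.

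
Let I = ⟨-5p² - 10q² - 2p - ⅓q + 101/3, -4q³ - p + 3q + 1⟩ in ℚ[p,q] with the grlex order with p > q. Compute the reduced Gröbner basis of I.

G = {q³ + ¼p - ¾q - ¼, p² + 2q² + ⅖p + 1/15q - 101/15}

f_1 = -5p² - 10q² - 2p - ⅓q + 101/3, LT = p².
f_2 = -4q³ - p + 3q + 1, LT = q³.

The S-polynomials (S(f_1,f_2)) all reduce to 0 modulo the current basis, so we have a Gröbner basis.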